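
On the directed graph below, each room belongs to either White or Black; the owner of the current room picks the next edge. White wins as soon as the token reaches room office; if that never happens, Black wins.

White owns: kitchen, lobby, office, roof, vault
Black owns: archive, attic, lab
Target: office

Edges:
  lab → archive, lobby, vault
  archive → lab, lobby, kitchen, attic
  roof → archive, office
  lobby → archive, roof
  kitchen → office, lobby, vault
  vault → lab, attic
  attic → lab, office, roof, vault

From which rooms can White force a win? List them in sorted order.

kitchen, lobby, office, roof

A0 = {office}
A1: add {kitchen, roof} — roof (White) has roof→office; kitchen (White) has kitchen→office.
A2: add {lobby} — lobby (White) has lobby→roof.
A3 = A2; e.g. lab (Black) can still go to archive. Fixed point.
White's winning region = {kitchen, lobby, office, roof}.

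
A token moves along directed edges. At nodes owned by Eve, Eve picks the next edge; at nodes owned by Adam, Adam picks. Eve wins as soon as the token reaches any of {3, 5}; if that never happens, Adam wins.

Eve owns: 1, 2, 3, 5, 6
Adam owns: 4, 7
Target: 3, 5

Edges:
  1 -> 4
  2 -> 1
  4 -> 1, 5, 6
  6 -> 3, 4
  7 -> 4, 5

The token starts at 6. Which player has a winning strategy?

Eve

A0 = {3, 5}
A1: add {6} — 6 (Eve) has 6→3.
A2 = A1; e.g. 1 (Eve) has no edge into A1. Fixed point.
6 ∈ A1, so Eve can force the target.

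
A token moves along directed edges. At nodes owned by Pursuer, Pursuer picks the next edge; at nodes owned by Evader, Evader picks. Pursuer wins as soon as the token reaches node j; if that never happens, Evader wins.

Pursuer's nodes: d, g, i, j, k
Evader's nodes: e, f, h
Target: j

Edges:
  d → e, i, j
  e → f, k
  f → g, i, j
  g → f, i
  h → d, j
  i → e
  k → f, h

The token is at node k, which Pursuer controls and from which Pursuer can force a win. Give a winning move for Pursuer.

h

A0 = {j}
A1: add {d} — d (Pursuer) has d→j.
A2: add {h} — h (Evader): all of {d, j} already in.
A3: add {k} — k (Pursuer) has k→h.
A4 = A3; e.g. e (Evader) can still go to f. Fixed point.
From k, successor h is in the attractor (rank 2); the other successor f is not.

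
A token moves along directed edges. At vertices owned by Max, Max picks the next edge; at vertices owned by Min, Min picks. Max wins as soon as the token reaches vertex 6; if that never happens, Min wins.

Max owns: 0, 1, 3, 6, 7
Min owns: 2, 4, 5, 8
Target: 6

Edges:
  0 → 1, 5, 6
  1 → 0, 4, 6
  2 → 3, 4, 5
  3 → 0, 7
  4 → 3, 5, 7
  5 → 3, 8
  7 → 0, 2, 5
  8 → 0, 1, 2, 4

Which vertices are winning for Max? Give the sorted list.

0, 1, 3, 6, 7

A0 = {6}
A1: add {0, 1} — 0 (Max) has 0→6; 1 (Max) has 1→6.
A2: add {3, 7} — 3 (Max) has 3→0; 7 (Max) has 7→0.
A3 = A2; e.g. 2 (Min) can still go to 4. Fixed point.
Max's winning region = {0, 1, 3, 6, 7}.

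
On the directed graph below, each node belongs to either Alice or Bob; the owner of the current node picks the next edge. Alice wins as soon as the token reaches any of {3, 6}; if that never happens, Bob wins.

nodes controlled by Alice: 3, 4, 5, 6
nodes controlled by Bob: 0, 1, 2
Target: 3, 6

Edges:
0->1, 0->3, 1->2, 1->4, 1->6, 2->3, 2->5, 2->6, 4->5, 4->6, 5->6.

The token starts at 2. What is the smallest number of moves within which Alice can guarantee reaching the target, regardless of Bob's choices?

2

A0 = {3, 6}
A1: add {4, 5} — 4 (Alice) has 4→6; 5 (Alice) has 5→6.
A2: add {2} — 2 (Bob): all of {3, 5, 6} already in.
2 enters the attractor at level 2, so Alice can force the target in 2 moves from there.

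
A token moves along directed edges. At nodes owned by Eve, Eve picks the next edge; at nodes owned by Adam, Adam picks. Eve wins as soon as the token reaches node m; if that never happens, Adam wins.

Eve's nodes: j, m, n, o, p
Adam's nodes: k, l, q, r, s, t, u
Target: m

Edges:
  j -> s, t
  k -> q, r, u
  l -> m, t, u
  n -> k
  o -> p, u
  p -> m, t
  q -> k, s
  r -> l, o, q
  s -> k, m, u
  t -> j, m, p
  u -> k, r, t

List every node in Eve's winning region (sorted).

m, o, p

A0 = {m}
A1: add {p} — p (Eve) has p→m.
A2: add {o} — o (Eve) has o→p.
A3 = A2; e.g. j (Eve) has no edge into A2. Fixed point.
Eve's winning region = {m, o, p}.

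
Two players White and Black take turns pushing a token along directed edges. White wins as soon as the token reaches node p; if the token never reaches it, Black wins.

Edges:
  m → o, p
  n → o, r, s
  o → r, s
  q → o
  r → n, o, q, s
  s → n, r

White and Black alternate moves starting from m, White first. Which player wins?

Track states (vertex, player-to-move).
A0 = {(p,White), (p,Black)}
A1: add {(m,White)}.
(m,White) ∈ A1 ⇒ White forces the target.

White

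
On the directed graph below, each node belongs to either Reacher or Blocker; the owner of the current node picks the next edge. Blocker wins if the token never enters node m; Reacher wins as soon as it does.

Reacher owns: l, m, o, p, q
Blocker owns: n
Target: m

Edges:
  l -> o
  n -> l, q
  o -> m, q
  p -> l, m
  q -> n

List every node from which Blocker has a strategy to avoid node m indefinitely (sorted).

A0 = {m}
A1: add {o, p} — o (Reacher) has o→m; p (Reacher) has p→m.
A2: add {l} — l (Reacher) has l→o.
A3 = A2; e.g. n (Blocker) can still go to q. Fixed point.
Reacher's attractor = {l, m, o, p}; Blocker avoids the target exactly from the complement.

n, q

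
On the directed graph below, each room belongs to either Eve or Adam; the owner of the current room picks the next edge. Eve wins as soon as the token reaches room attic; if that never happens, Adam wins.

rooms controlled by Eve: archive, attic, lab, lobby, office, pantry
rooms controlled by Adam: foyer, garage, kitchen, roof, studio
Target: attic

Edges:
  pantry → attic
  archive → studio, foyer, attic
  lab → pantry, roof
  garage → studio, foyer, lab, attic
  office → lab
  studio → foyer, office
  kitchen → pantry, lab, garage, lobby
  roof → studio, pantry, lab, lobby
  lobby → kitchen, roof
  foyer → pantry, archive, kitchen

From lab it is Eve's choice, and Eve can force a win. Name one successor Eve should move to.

A0 = {attic}
A1: add {archive, pantry} — pantry (Eve) has pantry→attic; archive (Eve) has archive→attic.
A2: add {lab} — lab (Eve) has lab→pantry.
A3: add {office} — office (Eve) has office→lab.
A4 = A3; e.g. studio (Adam) can still go to foyer. Fixed point.
From lab, successor pantry is in the attractor (rank 1); the other successor roof is not.

pantry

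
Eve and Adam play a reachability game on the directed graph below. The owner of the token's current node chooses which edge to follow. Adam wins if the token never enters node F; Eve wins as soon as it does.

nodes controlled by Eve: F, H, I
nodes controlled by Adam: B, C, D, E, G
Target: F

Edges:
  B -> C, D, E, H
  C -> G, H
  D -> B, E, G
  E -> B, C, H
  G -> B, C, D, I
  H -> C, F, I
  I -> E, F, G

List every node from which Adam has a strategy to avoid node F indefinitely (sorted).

B, C, D, E, G

A0 = {F}
A1: add {H, I} — H (Eve) has H→F; I (Eve) has I→F.
A2 = A1; e.g. B (Adam) can still go to C. Fixed point.
Eve's attractor = {F, H, I}; Adam avoids the target exactly from the complement.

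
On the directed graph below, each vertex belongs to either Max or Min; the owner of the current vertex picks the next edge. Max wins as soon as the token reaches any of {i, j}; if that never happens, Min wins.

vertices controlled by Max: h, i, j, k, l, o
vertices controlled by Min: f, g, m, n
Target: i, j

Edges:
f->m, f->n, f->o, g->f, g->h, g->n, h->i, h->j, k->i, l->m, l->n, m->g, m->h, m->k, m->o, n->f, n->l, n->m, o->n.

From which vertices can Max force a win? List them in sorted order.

h, i, j, k

A0 = {i, j}
A1: add {h, k} — h (Max) has h→i; k (Max) has k→i.
A2 = A1; e.g. f (Min) can still go to m. Fixed point.
Max's winning region = {h, i, j, k}.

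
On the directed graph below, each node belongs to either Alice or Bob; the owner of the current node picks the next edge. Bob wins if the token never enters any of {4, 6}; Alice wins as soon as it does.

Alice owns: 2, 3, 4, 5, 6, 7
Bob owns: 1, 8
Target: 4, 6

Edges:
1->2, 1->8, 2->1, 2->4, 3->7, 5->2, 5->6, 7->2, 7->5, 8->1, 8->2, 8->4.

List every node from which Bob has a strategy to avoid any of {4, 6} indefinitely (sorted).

A0 = {4, 6}
A1: add {2, 5} — 2 (Alice) has 2→4; 5 (Alice) has 5→6.
A2: add {7} — 7 (Alice) has 7→2.
A3: add {3} — 3 (Alice) has 3→7.
A4 = A3; e.g. 1 (Bob) can still go to 8. Fixed point.
Alice's attractor = {2, 3, 4, 5, 6, 7}; Bob avoids the target exactly from the complement.

1, 8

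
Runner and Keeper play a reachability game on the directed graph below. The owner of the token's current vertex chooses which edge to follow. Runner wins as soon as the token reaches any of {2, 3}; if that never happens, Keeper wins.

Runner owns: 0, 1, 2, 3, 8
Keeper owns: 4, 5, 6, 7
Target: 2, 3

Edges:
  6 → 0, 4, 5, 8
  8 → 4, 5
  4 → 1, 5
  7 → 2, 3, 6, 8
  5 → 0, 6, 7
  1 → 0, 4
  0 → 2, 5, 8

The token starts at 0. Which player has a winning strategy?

A0 = {2, 3}
A1: add {0} — 0 (Runner) has 0→2.
0 ∈ A1, so Runner can force the target.

Runner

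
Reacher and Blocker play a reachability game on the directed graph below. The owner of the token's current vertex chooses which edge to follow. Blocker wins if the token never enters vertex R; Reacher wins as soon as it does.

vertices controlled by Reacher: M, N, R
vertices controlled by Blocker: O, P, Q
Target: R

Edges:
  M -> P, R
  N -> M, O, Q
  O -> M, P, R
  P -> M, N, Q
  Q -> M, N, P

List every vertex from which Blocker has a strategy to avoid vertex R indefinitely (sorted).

O, P, Q

A0 = {R}
A1: add {M} — M (Reacher) has M→R.
A2: add {N} — N (Reacher) has N→M.
A3 = A2; e.g. O (Blocker) can still go to P. Fixed point.
Reacher's attractor = {M, N, R}; Blocker avoids the target exactly from the complement.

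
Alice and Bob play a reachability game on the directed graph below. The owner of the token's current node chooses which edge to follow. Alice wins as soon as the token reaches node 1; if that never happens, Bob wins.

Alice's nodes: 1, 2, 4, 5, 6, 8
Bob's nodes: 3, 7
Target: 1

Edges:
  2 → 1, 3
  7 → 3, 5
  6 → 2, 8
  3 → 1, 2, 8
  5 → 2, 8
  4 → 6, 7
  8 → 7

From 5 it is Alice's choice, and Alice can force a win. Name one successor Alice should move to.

A0 = {1}
A1: add {2} — 2 (Alice) has 2→1.
A2: add {5, 6} — 5 (Alice) has 5→2; 6 (Alice) has 6→2.
A3: add {4} — 4 (Alice) has 4→6.
A4 = A3; e.g. 3 (Bob) can still go to 8. Fixed point.
From 5, successor 2 is in the attractor (rank 1); the other successor 8 is not.

2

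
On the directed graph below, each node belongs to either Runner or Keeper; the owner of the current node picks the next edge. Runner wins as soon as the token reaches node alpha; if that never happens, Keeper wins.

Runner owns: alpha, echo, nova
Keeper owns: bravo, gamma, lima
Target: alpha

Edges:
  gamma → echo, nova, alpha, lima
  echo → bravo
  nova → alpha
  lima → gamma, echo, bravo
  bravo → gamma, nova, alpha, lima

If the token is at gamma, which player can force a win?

A0 = {alpha}
A1: add {nova} — nova (Runner) has nova→alpha.
A2 = A1; e.g. gamma (Keeper) can still go to echo. Fixed point.
gamma never enters the attractor, so Keeper can avoid the target forever.

Keeper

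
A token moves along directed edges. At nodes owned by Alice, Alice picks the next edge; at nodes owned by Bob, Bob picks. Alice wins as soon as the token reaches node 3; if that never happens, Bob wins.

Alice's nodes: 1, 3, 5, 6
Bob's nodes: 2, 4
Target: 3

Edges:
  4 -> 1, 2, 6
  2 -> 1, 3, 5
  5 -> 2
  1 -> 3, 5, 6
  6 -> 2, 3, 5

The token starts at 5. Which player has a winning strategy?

A0 = {3}
A1: add {1, 6} — 1 (Alice) has 1→3; 6 (Alice) has 6→3.
A2 = A1; e.g. 2 (Bob) can still go to 5. Fixed point.
5 never enters the attractor, so Bob can avoid the target forever.

Bob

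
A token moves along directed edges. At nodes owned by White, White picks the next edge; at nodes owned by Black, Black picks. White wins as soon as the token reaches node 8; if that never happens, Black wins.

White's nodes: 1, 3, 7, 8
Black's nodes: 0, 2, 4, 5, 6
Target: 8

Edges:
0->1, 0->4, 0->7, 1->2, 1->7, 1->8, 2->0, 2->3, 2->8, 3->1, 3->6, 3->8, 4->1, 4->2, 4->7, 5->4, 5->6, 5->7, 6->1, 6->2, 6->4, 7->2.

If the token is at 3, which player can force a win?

White

A0 = {8}
A1: add {1, 3} — 1 (White) has 1→8; 3 (White) has 3→8.
A2 = A1; e.g. 0 (Black) can still go to 4. Fixed point.
3 ∈ A1, so White can force the target.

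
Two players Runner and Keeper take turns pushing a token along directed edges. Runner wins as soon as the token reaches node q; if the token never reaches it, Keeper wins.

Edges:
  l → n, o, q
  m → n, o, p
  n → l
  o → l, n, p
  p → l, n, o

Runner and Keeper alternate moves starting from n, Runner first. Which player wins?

Keeper

Track states (vertex, player-to-move).
A0 = {(q,Runner), (q,Keeper)}
A1: add {(l,Runner)}.
A2: add {(n,Keeper)}.
A3: add {(m,Runner), (o,Runner), (p,Runner)}.
A4 = A3; e.g. (l,Keeper) stays out. (n,Runner) never enters ⇒ Keeper avoids the target.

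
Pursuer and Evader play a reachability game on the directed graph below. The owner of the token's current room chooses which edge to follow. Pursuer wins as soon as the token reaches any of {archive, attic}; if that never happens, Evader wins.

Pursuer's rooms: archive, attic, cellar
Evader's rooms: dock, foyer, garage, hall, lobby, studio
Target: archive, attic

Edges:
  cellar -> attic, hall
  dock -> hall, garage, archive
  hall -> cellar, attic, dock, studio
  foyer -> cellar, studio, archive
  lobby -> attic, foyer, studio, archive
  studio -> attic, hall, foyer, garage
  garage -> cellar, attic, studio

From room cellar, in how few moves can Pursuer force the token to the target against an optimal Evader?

1

A0 = {archive, attic}
A1: add {cellar} — cellar (Pursuer) has cellar→attic.
A2 = A1; e.g. dock (Evader) can still go to hall. Fixed point.
cellar enters the attractor at level 1, so Pursuer can force the target in 1 move from there.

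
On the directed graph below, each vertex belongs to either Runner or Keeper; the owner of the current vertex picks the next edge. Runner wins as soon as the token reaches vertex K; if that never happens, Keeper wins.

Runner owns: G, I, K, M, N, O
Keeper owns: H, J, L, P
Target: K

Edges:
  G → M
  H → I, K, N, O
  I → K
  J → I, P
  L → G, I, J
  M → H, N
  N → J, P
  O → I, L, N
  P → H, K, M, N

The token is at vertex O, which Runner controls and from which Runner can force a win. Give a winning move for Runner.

I

A0 = {K}
A1: add {I} — I (Runner) has I→K.
A2: add {O} — O (Runner) has O→I.
A3 = A2; e.g. G (Runner) has no edge into A2. Fixed point.
From O, successor I is in the attractor (rank 1); the other successors L, N are not.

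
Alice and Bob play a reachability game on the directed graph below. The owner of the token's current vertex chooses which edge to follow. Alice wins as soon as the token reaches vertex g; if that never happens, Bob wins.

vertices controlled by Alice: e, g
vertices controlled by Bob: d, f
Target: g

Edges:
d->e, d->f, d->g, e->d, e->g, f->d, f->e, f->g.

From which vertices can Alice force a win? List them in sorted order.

e, g

A0 = {g}
A1: add {e} — e (Alice) has e→g.
A2 = A1; e.g. d (Bob) can still go to f. Fixed point.
Alice's winning region = {e, g}.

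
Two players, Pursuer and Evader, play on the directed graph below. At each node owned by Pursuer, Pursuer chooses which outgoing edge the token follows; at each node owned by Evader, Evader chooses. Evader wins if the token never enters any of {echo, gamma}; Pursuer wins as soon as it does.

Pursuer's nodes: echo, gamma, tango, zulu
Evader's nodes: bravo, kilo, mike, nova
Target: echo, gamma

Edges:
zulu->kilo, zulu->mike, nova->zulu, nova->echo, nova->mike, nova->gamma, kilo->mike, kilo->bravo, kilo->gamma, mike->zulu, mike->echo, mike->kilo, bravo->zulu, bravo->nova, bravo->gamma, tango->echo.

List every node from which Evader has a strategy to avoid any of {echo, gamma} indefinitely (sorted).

A0 = {echo, gamma}
A1: add {tango} — tango (Pursuer) has tango→echo.
A2 = A1; e.g. zulu (Pursuer) has no edge into A1. Fixed point.
Pursuer's attractor = {echo, gamma, tango}; Evader avoids the target exactly from the complement.

bravo, kilo, mike, nova, zulu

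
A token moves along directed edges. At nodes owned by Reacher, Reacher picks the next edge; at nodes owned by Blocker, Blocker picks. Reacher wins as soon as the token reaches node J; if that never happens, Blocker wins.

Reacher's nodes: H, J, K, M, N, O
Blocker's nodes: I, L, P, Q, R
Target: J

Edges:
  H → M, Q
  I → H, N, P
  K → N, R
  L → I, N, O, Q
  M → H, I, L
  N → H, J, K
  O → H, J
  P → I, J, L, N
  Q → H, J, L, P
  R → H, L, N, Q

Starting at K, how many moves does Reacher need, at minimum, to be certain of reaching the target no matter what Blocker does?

2

A0 = {J}
A1: add {N, O} — N (Reacher) has N→J; O (Reacher) has O→J.
A2: add {K} — K (Reacher) has K→N.
A3 = A2; e.g. H (Reacher) has no edge into A2. Fixed point.
K enters the attractor at level 2, so Reacher can force the target in 2 moves from there.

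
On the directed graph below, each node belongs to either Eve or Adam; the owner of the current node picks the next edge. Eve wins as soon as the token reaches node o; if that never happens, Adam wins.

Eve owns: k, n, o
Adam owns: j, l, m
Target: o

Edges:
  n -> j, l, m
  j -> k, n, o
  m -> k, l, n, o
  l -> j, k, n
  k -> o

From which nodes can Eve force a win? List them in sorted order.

k, o

A0 = {o}
A1: add {k} — k (Eve) has k→o.
A2 = A1; e.g. j (Adam) can still go to n. Fixed point.
Eve's winning region = {k, o}.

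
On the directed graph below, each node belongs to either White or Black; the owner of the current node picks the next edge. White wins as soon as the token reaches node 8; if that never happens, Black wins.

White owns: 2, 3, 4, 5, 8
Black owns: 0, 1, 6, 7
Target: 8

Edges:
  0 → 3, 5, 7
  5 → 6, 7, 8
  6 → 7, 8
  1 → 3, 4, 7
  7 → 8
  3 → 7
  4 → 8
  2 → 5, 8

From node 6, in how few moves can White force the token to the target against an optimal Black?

A0 = {8}
A1: add {2, 4, 5, 7} — 2 (White) has 2→8; 4 (White) has 4→8; 5 (White) has 5→8; 7 (Black): all of {8} already in.
A2: add {3, 6} — 3 (White) has 3→7; 6 (Black): all of {7, 8} already in.
6 enters the attractor at level 2, so White can force the target in 2 moves from there.

2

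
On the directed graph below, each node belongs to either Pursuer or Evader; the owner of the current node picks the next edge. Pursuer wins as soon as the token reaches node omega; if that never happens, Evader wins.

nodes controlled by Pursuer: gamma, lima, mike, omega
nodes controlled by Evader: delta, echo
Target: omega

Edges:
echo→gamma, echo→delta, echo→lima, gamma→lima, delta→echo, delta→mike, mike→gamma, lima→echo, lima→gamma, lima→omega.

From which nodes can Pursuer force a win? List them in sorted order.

A0 = {omega}
A1: add {lima} — lima (Pursuer) has lima→omega.
A2: add {gamma} — gamma (Pursuer) has gamma→lima.
A3: add {mike} — mike (Pursuer) has mike→gamma.
A4 = A3; e.g. echo (Evader) can still go to delta. Fixed point.
Pursuer's winning region = {gamma, lima, mike, omega}.

gamma, lima, mike, omega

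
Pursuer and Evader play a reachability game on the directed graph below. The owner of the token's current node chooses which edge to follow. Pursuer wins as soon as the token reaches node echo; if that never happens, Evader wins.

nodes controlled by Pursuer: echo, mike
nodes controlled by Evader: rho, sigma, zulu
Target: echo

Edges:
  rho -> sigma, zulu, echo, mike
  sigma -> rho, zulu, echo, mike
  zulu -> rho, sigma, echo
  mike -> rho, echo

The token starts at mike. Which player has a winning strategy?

A0 = {echo}
A1: add {mike} — mike (Pursuer) has mike→echo.
A2 = A1; e.g. rho (Evader) can still go to sigma. Fixed point.
mike ∈ A1, so Pursuer can force the target.

Pursuer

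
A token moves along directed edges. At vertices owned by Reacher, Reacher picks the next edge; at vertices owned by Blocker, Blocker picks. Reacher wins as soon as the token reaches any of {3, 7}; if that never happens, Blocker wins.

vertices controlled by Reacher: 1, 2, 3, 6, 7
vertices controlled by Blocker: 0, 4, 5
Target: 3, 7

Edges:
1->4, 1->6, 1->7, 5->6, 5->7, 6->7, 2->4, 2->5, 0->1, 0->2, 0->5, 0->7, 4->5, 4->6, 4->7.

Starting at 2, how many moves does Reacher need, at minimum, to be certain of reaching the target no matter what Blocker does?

3

A0 = {3, 7}
A1: add {1, 6} — 1 (Reacher) has 1→7; 6 (Reacher) has 6→7.
A2: add {5} — 5 (Blocker): all of {6, 7} already in.
A3: add {2, 4} — 2 (Reacher) has 2→5; 4 (Blocker): all of {5, 6, 7} already in.
2 enters the attractor at level 3, so Reacher can force the target in 3 moves from there.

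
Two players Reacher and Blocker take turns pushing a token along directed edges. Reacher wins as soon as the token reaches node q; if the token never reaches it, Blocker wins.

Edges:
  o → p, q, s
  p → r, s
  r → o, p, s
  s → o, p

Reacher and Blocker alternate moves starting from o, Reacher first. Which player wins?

Reacher

Track states (vertex, player-to-move).
A0 = {(q,Reacher), (q,Blocker)}
A1: add {(o,Reacher)}.
(o,Reacher) ∈ A1 ⇒ Reacher forces the target.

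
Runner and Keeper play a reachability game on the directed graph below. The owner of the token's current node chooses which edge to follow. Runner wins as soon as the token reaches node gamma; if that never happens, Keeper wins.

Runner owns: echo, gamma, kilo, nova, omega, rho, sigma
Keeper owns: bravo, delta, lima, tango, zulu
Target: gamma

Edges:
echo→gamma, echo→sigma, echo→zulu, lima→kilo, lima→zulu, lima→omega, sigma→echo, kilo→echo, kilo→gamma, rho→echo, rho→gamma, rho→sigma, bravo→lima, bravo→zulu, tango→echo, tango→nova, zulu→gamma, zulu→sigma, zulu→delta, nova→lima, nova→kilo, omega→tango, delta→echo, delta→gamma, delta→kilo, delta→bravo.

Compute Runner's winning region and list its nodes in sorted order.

A0 = {gamma}
A1: add {echo, kilo, rho} — echo (Runner) has echo→gamma; kilo (Runner) has kilo→gamma; rho (Runner) has rho→gamma.
A2: add {nova, sigma} — sigma (Runner) has sigma→echo; nova (Runner) has nova→kilo.
A3: add {tango} — tango (Keeper): all of {echo, nova} already in.
A4: add {omega} — omega (Runner) has omega→tango.
A5 = A4; e.g. lima (Keeper) can still go to zulu. Fixed point.
Runner's winning region = {echo, gamma, kilo, nova, omega, rho, sigma, tango}.

echo, gamma, kilo, nova, omega, rho, sigma, tango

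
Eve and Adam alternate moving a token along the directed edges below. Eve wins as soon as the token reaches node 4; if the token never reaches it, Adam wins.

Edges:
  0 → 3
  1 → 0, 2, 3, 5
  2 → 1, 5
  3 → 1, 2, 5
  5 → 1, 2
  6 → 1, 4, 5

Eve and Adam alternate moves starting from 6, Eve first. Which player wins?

Track states (vertex, player-to-move).
A0 = {(4,Eve), (4,Adam)}
A1: add {(6,Eve)}.
(6,Eve) ∈ A1 ⇒ Eve forces the target.

Eve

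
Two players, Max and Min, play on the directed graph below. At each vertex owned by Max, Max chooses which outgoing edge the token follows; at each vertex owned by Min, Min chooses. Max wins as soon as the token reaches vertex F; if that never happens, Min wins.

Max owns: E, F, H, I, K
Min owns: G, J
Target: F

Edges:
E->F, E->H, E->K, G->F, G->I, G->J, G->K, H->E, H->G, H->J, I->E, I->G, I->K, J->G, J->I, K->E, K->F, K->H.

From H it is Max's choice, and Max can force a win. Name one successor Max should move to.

E

A0 = {F}
A1: add {E, K} — E (Max) has E→F; K (Max) has K→F.
A2: add {H, I} — H (Max) has H→E; I (Max) has I→E.
A3 = A2; e.g. G (Min) can still go to J. Fixed point.
From H, successor E is in the attractor (rank 1); the other successors G, J are not.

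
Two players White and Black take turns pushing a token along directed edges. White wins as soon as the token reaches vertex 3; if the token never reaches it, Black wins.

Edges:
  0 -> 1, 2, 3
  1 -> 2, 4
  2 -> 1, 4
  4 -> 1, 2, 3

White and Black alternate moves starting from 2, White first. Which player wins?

Track states (vertex, player-to-move).
A0 = {(3,White), (3,Black)}
A1: add {(0,White), (4,White)}.
A2 = A1; e.g. (0,Black) stays out. (2,White) never enters ⇒ Black avoids the target.

Black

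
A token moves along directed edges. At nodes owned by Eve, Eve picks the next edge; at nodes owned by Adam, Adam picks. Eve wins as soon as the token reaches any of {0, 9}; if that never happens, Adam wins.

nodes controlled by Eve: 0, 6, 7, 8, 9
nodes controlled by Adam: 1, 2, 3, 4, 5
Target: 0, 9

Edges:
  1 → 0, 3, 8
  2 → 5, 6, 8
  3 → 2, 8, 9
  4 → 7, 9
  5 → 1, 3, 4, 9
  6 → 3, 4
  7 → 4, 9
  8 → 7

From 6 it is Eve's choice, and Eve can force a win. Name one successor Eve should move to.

4

A0 = {0, 9}
A1: add {7} — 7 (Eve) has 7→9.
A2: add {4, 8} — 4 (Adam): all of {7, 9} already in; 8 (Eve) has 8→7.
A3: add {6} — 6 (Eve) has 6→4.
A4 = A3; e.g. 1 (Adam) can still go to 3. Fixed point.
From 6, successor 4 is in the attractor (rank 2); the other successor 3 is not.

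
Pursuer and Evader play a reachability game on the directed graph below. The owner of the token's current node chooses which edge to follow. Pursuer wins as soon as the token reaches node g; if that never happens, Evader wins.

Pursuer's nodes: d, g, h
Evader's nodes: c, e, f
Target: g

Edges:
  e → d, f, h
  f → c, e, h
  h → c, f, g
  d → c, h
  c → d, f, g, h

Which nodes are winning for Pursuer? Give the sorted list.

A0 = {g}
A1: add {h} — h (Pursuer) has h→g.
A2: add {d} — d (Pursuer) has d→h.
A3 = A2; e.g. c (Evader) can still go to f. Fixed point.
Pursuer's winning region = {d, g, h}.

d, g, h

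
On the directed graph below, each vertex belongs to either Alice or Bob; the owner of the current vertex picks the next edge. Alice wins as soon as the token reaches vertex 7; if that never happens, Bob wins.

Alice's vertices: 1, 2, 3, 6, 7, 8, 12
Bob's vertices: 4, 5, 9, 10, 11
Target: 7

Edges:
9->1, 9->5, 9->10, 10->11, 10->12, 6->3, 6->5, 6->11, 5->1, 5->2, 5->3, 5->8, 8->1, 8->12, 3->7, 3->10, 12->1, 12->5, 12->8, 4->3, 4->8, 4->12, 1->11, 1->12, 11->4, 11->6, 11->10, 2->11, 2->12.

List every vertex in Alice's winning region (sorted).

A0 = {7}
A1: add {3} — 3 (Alice) has 3→7.
A2: add {6} — 6 (Alice) has 6→3.
A3 = A2; e.g. 1 (Alice) has no edge into A2. Fixed point.
Alice's winning region = {3, 6, 7}.

3, 6, 7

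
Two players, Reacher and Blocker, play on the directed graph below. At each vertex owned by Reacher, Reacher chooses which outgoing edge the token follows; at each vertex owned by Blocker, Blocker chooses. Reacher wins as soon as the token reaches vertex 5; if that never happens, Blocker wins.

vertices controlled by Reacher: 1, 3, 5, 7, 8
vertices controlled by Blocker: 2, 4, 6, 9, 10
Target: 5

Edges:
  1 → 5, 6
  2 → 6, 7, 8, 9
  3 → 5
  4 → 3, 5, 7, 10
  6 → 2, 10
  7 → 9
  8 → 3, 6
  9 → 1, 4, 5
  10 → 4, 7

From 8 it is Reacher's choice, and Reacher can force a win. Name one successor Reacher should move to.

A0 = {5}
A1: add {1, 3} — 1 (Reacher) has 1→5; 3 (Reacher) has 3→5.
A2: add {8} — 8 (Reacher) has 8→3.
A3 = A2; e.g. 2 (Blocker) can still go to 6. Fixed point.
From 8, successor 3 is in the attractor (rank 1); the other successor 6 is not.

3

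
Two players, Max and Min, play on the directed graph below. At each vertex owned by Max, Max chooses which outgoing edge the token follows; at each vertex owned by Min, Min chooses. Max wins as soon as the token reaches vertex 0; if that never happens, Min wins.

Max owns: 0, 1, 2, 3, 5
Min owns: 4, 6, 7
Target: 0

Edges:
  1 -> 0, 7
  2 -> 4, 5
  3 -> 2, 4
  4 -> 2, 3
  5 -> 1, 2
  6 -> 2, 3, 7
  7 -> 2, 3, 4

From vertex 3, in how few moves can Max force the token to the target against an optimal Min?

A0 = {0}
A1: add {1} — 1 (Max) has 1→0.
A2: add {5} — 5 (Max) has 5→1.
A3: add {2} — 2 (Max) has 2→5.
A4: add {3} — 3 (Max) has 3→2.
3 enters the attractor at level 4, so Max can force the target in 4 moves from there.

4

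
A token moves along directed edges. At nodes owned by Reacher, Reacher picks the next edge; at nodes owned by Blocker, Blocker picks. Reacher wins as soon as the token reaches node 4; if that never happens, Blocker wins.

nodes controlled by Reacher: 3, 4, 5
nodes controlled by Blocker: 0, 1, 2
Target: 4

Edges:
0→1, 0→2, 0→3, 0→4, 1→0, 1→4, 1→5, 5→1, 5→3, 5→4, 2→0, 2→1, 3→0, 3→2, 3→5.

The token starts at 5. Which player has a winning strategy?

Reacher

A0 = {4}
A1: add {5} — 5 (Reacher) has 5→4.
5 ∈ A1, so Reacher can force the target.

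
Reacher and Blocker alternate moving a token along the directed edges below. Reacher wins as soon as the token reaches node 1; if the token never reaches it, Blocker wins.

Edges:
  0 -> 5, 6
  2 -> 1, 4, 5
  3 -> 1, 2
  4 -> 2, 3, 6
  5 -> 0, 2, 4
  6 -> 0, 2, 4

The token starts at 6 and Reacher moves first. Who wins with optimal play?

Track states (vertex, player-to-move).
A0 = {(1,Reacher), (1,Blocker)}
A1: add {(2,Reacher), (3,Reacher)}.
A2: add {(3,Blocker)}.
A3: add {(4,Reacher)}.
A4 = A3; e.g. (0,Reacher) stays out. (6,Reacher) never enters ⇒ Blocker avoids the target.

Blocker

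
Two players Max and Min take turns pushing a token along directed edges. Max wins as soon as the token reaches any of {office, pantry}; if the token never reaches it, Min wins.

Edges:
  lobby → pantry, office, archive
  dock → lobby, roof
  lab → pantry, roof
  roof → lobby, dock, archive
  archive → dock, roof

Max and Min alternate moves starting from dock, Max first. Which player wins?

Min

Track states (vertex, player-to-move).
A0 = {(pantry,Max), (pantry,Min), (office,Max), (office,Min)}
A1: add {(lobby,Max), (lab,Max)}.
A2 = A1; e.g. (lobby,Min) stays out. (dock,Max) never enters ⇒ Min avoids the target.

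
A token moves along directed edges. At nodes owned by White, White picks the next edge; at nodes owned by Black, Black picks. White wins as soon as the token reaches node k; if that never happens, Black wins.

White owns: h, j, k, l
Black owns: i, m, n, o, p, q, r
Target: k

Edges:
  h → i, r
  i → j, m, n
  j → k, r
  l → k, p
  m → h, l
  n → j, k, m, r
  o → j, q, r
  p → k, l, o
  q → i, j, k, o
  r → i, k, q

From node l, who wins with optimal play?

A0 = {k}
A1: add {j, l} — j (White) has j→k; l (White) has l→k.
A2 = A1; e.g. h (White) has no edge into A1. Fixed point.
l ∈ A1, so White can force the target.

White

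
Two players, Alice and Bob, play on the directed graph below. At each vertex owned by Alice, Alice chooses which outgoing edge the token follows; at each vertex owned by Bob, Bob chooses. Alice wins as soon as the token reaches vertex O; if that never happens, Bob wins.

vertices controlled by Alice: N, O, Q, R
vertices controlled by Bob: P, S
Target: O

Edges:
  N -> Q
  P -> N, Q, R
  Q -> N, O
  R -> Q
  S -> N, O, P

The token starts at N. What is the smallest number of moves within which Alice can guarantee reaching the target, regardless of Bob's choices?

2

A0 = {O}
A1: add {Q} — Q (Alice) has Q→O.
A2: add {N, R} — N (Alice) has N→Q; R (Alice) has R→Q.
N enters the attractor at level 2, so Alice can force the target in 2 moves from there.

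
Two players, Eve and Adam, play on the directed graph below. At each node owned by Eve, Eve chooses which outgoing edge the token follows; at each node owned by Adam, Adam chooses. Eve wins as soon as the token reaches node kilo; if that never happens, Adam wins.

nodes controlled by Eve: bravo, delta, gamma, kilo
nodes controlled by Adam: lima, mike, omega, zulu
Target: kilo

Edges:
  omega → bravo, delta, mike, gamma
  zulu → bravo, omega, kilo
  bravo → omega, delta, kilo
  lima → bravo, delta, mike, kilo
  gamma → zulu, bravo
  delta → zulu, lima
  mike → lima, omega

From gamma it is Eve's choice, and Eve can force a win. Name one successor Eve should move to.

bravo

A0 = {kilo}
A1: add {bravo} — bravo (Eve) has bravo→kilo.
A2: add {gamma} — gamma (Eve) has gamma→bravo.
A3 = A2; e.g. zulu (Adam) can still go to omega. Fixed point.
From gamma, successor bravo is in the attractor (rank 1); the other successor zulu is not.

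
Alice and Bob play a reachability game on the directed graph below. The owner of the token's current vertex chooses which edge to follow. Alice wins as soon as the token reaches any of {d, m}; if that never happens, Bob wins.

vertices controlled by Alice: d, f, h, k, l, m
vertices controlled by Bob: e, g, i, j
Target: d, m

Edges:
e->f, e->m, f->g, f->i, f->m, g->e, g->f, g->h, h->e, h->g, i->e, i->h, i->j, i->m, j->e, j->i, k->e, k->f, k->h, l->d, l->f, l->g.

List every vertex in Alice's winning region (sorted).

d, e, f, g, h, k, l, m

A0 = {d, m}
A1: add {f, l} — f (Alice) has f→m; l (Alice) has l→d.
A2: add {e, k} — e (Bob): all of {f, m} already in; k (Alice) has k→f.
A3: add {h} — h (Alice) has h→e.
A4: add {g} — g (Bob): all of {e, f, h} already in.
A5 = A4; e.g. i (Bob) can still go to j. Fixed point.
Alice's winning region = {d, e, f, g, h, k, l, m}.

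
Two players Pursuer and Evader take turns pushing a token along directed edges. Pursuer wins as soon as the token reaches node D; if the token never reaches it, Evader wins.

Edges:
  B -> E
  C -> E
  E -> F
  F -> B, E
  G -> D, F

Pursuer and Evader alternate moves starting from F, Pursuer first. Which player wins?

Evader

Track states (vertex, player-to-move).
A0 = {(D,Pursuer), (D,Evader)}
A1: add {(G,Pursuer)}.
A2 = A1; e.g. (B,Pursuer) stays out. (F,Pursuer) never enters ⇒ Evader avoids the target.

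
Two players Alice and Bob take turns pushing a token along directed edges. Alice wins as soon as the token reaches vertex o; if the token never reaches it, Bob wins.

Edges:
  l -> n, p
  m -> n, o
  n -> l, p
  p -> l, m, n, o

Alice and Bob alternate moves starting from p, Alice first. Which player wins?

Alice

Track states (vertex, player-to-move).
A0 = {(o,Alice), (o,Bob)}
A1: add {(m,Alice), (p,Alice)}.
(p,Alice) ∈ A1 ⇒ Alice forces the target.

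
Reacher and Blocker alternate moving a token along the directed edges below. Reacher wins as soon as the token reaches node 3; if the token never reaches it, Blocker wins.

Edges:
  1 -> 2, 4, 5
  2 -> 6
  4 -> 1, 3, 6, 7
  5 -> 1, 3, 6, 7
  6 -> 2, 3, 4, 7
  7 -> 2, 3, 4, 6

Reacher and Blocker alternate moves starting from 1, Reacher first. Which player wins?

Reacher

Track states (vertex, player-to-move).
A0 = {(3,Reacher), (3,Blocker)}
A1: add {(4,Reacher), (5,Reacher), (6,Reacher), (7,Reacher)}.
A2: add {(2,Blocker)}.
A3: add {(1,Reacher)}.
(1,Reacher) ∈ A3 ⇒ Reacher forces the target.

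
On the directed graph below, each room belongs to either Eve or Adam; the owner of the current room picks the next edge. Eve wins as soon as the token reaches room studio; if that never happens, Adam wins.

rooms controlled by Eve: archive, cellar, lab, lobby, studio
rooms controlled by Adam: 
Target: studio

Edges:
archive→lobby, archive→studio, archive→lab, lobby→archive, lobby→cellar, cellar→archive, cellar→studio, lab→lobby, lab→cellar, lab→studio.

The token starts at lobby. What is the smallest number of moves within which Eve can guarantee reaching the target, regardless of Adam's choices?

2

A0 = {studio}
A1: add {archive, cellar, lab} — archive (Eve) has archive→studio; cellar (Eve) has cellar→studio; lab (Eve) has lab→studio.
A2: add {lobby} — lobby (Eve) has lobby→archive.
A2 = all vertices. Fixed point.
lobby enters the attractor at level 2, so Eve can force the target in 2 moves from there.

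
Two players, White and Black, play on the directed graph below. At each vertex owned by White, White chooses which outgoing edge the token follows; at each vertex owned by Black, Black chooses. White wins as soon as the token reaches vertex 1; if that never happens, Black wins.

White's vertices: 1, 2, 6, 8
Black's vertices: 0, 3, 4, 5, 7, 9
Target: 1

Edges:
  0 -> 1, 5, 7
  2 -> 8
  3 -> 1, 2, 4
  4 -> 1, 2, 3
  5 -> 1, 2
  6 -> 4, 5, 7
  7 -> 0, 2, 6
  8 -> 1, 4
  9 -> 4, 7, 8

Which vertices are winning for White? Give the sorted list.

1, 2, 5, 6, 8

A0 = {1}
A1: add {8} — 8 (White) has 8→1.
A2: add {2} — 2 (White) has 2→8.
A3: add {5} — 5 (Black): all of {1, 2} already in.
A4: add {6} — 6 (White) has 6→5.
A5 = A4; e.g. 0 (Black) can still go to 7. Fixed point.
White's winning region = {1, 2, 5, 6, 8}.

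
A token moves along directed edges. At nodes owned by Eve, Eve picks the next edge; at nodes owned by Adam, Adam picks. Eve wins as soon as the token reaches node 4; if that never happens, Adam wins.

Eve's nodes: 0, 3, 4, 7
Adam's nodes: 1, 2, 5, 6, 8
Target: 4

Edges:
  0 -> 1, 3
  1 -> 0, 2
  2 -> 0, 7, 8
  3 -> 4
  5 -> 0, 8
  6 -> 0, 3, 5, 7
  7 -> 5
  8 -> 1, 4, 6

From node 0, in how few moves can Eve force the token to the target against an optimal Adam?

A0 = {4}
A1: add {3} — 3 (Eve) has 3→4.
A2: add {0} — 0 (Eve) has 0→3.
A3 = A2; e.g. 1 (Adam) can still go to 2. Fixed point.
0 enters the attractor at level 2, so Eve can force the target in 2 moves from there.

2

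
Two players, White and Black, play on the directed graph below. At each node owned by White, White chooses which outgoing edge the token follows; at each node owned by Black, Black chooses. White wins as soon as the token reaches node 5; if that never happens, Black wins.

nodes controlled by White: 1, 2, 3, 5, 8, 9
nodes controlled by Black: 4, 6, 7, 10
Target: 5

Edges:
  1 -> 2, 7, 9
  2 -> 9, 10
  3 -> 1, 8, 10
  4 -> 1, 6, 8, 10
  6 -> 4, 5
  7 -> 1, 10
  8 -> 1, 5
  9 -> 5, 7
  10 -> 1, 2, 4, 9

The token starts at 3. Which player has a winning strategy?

A0 = {5}
A1: add {8, 9} — 8 (White) has 8→5; 9 (White) has 9→5.
A2: add {1, 2, 3} — 1 (White) has 1→9; 2 (White) has 2→9; 3 (White) has 3→8.
A3 = A2; e.g. 4 (Black) can still go to 6. Fixed point.
3 ∈ A2, so White can force the target.

White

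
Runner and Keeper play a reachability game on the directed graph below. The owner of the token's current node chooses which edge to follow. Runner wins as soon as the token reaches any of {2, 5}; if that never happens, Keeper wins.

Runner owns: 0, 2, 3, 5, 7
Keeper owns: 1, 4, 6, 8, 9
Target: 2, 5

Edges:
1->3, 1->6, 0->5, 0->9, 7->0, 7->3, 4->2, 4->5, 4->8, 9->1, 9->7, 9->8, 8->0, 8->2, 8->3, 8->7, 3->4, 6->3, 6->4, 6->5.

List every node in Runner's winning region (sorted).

0, 2, 5, 7

A0 = {2, 5}
A1: add {0} — 0 (Runner) has 0→5.
A2: add {7} — 7 (Runner) has 7→0.
A3 = A2; e.g. 1 (Keeper) can still go to 3. Fixed point.
Runner's winning region = {0, 2, 5, 7}.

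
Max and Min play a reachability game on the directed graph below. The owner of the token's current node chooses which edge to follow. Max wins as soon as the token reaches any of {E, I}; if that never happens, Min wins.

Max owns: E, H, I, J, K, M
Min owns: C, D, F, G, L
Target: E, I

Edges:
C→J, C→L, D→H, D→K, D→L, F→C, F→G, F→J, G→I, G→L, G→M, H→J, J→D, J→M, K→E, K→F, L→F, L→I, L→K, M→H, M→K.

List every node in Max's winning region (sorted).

A0 = {E, I}
A1: add {K} — K (Max) has K→E.
A2: add {M} — M (Max) has M→K.
A3: add {J} — J (Max) has J→M.
A4: add {H} — H (Max) has H→J.
A5 = A4; e.g. C (Min) can still go to L. Fixed point.
Max's winning region = {E, H, I, J, K, M}.

E, H, I, J, K, M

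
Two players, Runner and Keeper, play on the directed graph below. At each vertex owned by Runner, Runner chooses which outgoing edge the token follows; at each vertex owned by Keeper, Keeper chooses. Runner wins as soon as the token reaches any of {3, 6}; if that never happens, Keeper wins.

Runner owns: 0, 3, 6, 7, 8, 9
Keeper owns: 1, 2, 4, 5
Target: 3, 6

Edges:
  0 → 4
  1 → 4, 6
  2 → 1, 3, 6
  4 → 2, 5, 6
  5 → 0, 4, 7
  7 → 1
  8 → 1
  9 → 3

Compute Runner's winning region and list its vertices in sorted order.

3, 6, 9

A0 = {3, 6}
A1: add {9} — 9 (Runner) has 9→3.
A2 = A1; e.g. 0 (Runner) has no edge into A1. Fixed point.
Runner's winning region = {3, 6, 9}.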